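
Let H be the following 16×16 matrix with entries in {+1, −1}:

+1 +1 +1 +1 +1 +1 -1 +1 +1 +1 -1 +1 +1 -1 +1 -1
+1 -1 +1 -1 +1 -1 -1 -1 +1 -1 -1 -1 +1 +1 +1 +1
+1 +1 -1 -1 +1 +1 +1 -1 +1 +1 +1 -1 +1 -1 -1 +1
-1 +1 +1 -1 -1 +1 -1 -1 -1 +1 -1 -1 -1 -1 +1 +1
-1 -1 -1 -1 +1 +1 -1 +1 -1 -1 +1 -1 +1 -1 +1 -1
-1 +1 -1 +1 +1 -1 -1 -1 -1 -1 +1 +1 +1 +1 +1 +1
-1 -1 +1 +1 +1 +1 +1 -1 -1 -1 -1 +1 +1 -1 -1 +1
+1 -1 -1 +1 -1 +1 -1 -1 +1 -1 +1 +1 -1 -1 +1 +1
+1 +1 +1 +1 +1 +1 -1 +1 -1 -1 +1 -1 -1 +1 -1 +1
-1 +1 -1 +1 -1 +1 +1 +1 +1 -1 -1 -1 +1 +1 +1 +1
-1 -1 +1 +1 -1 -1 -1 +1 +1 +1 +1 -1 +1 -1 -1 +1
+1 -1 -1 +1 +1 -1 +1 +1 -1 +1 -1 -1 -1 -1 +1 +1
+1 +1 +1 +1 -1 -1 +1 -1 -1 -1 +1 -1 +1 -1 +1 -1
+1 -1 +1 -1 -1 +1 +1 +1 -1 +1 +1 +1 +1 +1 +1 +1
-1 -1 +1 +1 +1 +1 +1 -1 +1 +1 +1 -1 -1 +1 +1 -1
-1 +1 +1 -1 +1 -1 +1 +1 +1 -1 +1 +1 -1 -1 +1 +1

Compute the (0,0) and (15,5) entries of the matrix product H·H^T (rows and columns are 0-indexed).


Row 0 of H: [1, 1, 1, 1, 1, 1, -1, 1, 1, 1, -1, 1, 1, -1, 1, -1].
Row 5 of H: [-1, 1, -1, 1, 1, -1, -1, -1, -1, -1, 1, 1, 1, 1, 1, 1].
Row 15 of H: [-1, 1, 1, -1, 1, -1, 1, 1, 1, -1, 1, 1, -1, -1, 1, 1].
(H·H^T)[0][0] = Σ_j H[0][j]·H[0][j] = (1)² + (1)² + (1)² + (1)² + (1)² + (1)² + (-1)² + (1)² + (1)² + (1)² + (-1)² + (1)² + (1)² + (-1)² + (1)² + (-1)² = 1 + 1 + 1 + 1 + 1 + 1 + 1 + 1 + 1 + 1 + 1 + 1 + 1 + 1 + 1 + 1 = 16.
(H·H^T)[15][5] = Σ_j H[15][j]·H[5][j] = (-1)·(-1) + (1)·(1) + (1)·(-1) + (-1)·(1) + (1)·(1) + (-1)·(-1) + (1)·(-1) + (1)·(-1) + (1)·(-1) + (-1)·(-1) + (1)·(1) + (1)·(1) + (-1)·(1) + (-1)·(1) + (1)·(1) + (1)·(1) = 1 + 1 + -1 + -1 + 1 + 1 + -1 + -1 + -1 + 1 + 1 + 1 + -1 + -1 + 1 + 1 = 2.
Rows 15 and 5 are not orthogonal (dot product = 2 ≠ 0), so H is not a Hadamard matrix.

(0,0) entry = 16; (15,5) entry = 2.


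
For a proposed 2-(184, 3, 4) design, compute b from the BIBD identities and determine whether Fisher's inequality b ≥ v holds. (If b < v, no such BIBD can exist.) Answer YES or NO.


b = λv(v − 1)/(k(k − 1)) = 4·184·183/(3·2) = 134688/6 = 22448.
Compare with v = 184: b ≥ v, so Fisher's inequality holds.

YES


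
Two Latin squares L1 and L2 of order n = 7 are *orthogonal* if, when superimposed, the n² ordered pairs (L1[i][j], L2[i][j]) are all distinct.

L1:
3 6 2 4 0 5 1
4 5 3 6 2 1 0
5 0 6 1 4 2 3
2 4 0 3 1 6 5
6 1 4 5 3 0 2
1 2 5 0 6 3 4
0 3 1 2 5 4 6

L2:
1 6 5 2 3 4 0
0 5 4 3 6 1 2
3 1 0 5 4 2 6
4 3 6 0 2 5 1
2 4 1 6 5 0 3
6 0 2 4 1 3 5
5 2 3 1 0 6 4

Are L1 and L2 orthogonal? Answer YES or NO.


Form the n² = 49 superimposed pairs (L1[i][j], L2[i][j]), row by row (rows and columns indexed from 0):
row 0: (3,1) (6,6) (2,5) (4,2) (0,3) (5,4) (1,0)
row 1: (4,0) (5,5) (3,4) (6,3) (2,6) (1,1) (0,2)
row 2: (5,3) (0,1) (6,0) (1,5) (4,4) (2,2) (3,6)
row 3: (2,4) (4,3) (0,6) (3,0) (1,2) (6,5) (5,1)
row 4: (6,2) (1,4) (4,1) (5,6) (3,5) (0,0) (2,3)
row 5: (1,6) (2,0) (5,2) (0,4) (6,1) (3,3) (4,5)
row 6: (0,5) (3,2) (1,3) (2,1) (5,0) (4,6) (6,4)
Orthogonality requires all 49 pairs distinct.
Check by first coordinate: for each symbol s of L1, list the L2 entries in the n cells where L1 = s; they must all differ.
  L1 = 0: L2 entries (in reading order) 3, 2, 1, 6, 0, 4, 5 — all 7 distinct ✓
  L1 = 1: L2 entries (in reading order) 0, 1, 5, 2, 4, 6, 3 — all 7 distinct ✓
  L1 = 2: L2 entries (in reading order) 5, 6, 2, 4, 3, 0, 1 — all 7 distinct ✓
  L1 = 3: L2 entries (in reading order) 1, 4, 6, 0, 5, 3, 2 — all 7 distinct ✓
  L1 = 4: L2 entries (in reading order) 2, 0, 4, 3, 1, 5, 6 — all 7 distinct ✓
  L1 = 5: L2 entries (in reading order) 4, 5, 3, 1, 6, 2, 0 — all 7 distinct ✓
  L1 = 6: L2 entries (in reading order) 6, 3, 0, 5, 2, 1, 4 — all 7 distinct ✓
Every symbol of L1 meets every symbol of L2 exactly once, so all 49 pairs are distinct (49 of 49).
Conclusion: YES.

YES


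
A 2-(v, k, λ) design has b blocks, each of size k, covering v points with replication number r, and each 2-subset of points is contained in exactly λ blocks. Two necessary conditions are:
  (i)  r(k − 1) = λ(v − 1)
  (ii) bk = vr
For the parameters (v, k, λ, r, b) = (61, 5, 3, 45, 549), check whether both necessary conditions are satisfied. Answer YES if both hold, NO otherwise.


Condition (i): r(k − 1) = 45·4 = 180; λ(v − 1) = 3·60 = 180. Match? YES.
Condition (ii): bk = 549·5 = 2745; vr = 61·45 = 2745. Match? YES.
Both conditions hold? YES.

YES


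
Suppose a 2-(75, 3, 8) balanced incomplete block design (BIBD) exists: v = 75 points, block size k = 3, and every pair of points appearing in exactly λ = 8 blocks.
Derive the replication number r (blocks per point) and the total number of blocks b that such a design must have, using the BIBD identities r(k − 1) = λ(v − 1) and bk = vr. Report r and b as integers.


Any 2-(v, k, λ) BIBD satisfies two necessary conditions:
  (i)  Each point sits in r blocks, and counting incidences through any fixed point gives r(k − 1) = λ(v − 1), so r = λ(v − 1)/(k − 1).
  (ii) Total incidences bk = vr, so b = vr/k.
Step 1: r = λ(v − 1)/(k − 1) = 8·(75 − 1)/(3 − 1) = 8·74/2 = 592/2 = 296.
Step 2: b = vr/k = 75·296/3 = 22200/3 = 7400.
Check integrality: r = 296 ∈ Z ✓, b = 7400 ∈ Z ✓.
(These identities are necessary conditions: they determine r and b for any design with these parameters, but do not by themselves prove that one exists.)

r = 296, b = 7400.


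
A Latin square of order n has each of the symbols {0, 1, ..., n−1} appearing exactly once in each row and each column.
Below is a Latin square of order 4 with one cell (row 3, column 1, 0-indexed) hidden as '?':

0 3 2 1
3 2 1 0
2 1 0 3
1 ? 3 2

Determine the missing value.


Row 3 contains symbols [1, 2, 3] — missing [0].
Column 1 contains symbols [1, 2, 3] — missing [0].
The missing symbol must appear in both missing sets; intersection = [0].
Therefore the hidden value is 0.

Missing value = 0.


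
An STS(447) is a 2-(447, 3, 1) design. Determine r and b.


An STS(v) is a 2-(v, 3, 1) BIBD: block size k = 3, λ = 1.
Replication: r(k − 1) = λ(v − 1) ⇒ r·2 = 447 − 1 = 446 ⇒ r = 223.
Block count: b = v(v − 1)/6 = 447·446/6 = 199362/6 = 33227.
(Check via bk = vr: 33227·3 = 99681 = 447·223 = 99681 ✓.)

r = 223, b = 33227.


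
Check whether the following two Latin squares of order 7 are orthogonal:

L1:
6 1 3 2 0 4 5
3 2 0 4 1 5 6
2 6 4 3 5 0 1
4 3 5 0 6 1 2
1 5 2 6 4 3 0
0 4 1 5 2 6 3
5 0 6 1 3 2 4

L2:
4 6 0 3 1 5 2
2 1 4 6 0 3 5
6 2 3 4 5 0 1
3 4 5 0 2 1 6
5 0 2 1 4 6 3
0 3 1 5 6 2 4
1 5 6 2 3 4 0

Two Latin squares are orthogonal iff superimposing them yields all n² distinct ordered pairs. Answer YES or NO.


Form the n² = 49 superimposed pairs (L1[i][j], L2[i][j]), row by row (rows and columns indexed from 0):
row 0: (6,4) (1,6) (3,0) (2,3) (0,1) (4,5) (5,2)
row 1: (3,2) (2,1) (0,4) (4,6) (1,0) (5,3) (6,5)
row 2: (2,6) (6,2) (4,3) (3,4) (5,5) (0,0) (1,1)
row 3: (4,3) (3,4) (5,5) (0,0) (6,2) (1,1) (2,6)
row 4: (1,5) (5,0) (2,2) (6,1) (4,4) (3,6) (0,3)
row 5: (0,0) (4,3) (1,1) (5,5) (2,6) (6,2) (3,4)
row 6: (5,1) (0,5) (6,6) (1,2) (3,3) (2,4) (4,0)
Orthogonality requires all 49 pairs distinct.
But the pair (4,3) repeats: cell (2,2) has L1 = 4, L2 = 3, and cell (3,0) has L1 = 4, L2 = 3.
A repeated pair means some other pair never occurs (only 35 distinct pairs out of 49), so the squares are not orthogonal.
Conclusion: NO.

NO


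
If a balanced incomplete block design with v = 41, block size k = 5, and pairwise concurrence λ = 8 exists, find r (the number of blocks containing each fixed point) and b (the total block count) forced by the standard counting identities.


Any 2-(v, k, λ) BIBD satisfies two necessary conditions:
  (i)  Each point sits in r blocks, and counting incidences through any fixed point gives r(k − 1) = λ(v − 1), so r = λ(v − 1)/(k − 1).
  (ii) Total incidences bk = vr, so b = vr/k.
Step 1: r = λ(v − 1)/(k − 1) = 8·(41 − 1)/(5 − 1) = 8·40/4 = 320/4 = 80.
Step 2: b = vr/k = 41·80/5 = 3280/5 = 656.
Check integrality: r = 80 ∈ Z ✓, b = 656 ∈ Z ✓.
(These identities are necessary conditions: they determine r and b for any design with these parameters, but do not by themselves prove that one exists.)

r = 80, b = 656.


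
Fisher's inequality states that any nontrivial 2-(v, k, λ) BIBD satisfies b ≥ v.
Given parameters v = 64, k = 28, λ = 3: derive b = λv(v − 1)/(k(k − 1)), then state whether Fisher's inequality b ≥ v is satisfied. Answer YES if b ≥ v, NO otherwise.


r = λ(v − 1)/(k − 1) = 3·63/27 = 7.
b = vr/k = 64·7/28 = 16.
Fisher's inequality: b ≥ v ⇔ 16 ≥ 64? NO.

NO


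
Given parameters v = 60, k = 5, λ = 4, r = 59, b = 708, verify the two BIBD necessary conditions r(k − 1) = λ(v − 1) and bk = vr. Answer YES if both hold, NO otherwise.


Condition (i): r(k − 1) = 59·4 = 236; λ(v − 1) = 4·59 = 236. Match? YES.
Condition (ii): bk = 708·5 = 3540; vr = 60·59 = 3540. Match? YES.
Both conditions hold? YES.

YES


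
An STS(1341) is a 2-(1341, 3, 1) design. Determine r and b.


An STS(v) is a 2-(v, 3, 1) BIBD: block size k = 3, λ = 1.
Replication: r(k − 1) = λ(v − 1) ⇒ r·2 = 1341 − 1 = 1340 ⇒ r = 670.
Block count: b = v(v − 1)/6 = 1341·1340/6 = 1796940/6 = 299490.
(Check via bk = vr: 299490·3 = 898470 = 1341·670 = 898470 ✓.)

r = 670, b = 299490.


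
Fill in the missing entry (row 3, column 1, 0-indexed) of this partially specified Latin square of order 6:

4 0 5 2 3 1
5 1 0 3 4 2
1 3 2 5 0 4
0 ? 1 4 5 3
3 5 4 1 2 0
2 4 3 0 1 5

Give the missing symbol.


Row 3 contains symbols [0, 1, 3, 4, 5] — missing [2].
Column 1 contains symbols [0, 1, 3, 4, 5] — missing [2].
The missing symbol must appear in both missing sets; intersection = [2].
Therefore the hidden value is 2.

Missing value = 2.


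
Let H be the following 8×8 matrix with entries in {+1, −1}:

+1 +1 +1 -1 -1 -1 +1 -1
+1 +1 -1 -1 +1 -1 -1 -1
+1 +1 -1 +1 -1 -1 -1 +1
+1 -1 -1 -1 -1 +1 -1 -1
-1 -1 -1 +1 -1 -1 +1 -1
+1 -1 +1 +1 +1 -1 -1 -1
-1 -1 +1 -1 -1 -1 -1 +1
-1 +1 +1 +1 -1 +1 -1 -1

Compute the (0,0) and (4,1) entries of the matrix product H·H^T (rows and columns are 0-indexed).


Row 0 of H: [1, 1, 1, -1, -1, -1, 1, -1].
Row 1 of H: [1, 1, -1, -1, 1, -1, -1, -1].
Row 4 of H: [-1, -1, -1, 1, -1, -1, 1, -1].
(H·H^T)[0][0] = Σ_j H[0][j]·H[0][j] = (1)² + (1)² + (1)² + (-1)² + (-1)² + (-1)² + (1)² + (-1)² = 1 + 1 + 1 + 1 + 1 + 1 + 1 + 1 = 8.
(H·H^T)[4][1] = Σ_j H[4][j]·H[1][j] = (-1)·(1) + (-1)·(1) + (-1)·(-1) + (1)·(-1) + (-1)·(1) + (-1)·(-1) + (1)·(-1) + (-1)·(-1) = -1 + -1 + 1 + -1 + -1 + 1 + -1 + 1 = -2.
Rows 4 and 1 are not orthogonal (dot product = -2 ≠ 0), so H is not a Hadamard matrix.

(0,0) entry = 8; (4,1) entry = -2.


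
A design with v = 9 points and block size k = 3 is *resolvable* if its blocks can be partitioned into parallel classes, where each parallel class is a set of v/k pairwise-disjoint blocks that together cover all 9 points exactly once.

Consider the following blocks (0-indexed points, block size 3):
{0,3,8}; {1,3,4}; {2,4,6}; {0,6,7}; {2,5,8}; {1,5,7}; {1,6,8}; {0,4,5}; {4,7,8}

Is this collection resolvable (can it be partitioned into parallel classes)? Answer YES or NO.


v = 9, block size k = 3, number of blocks = 9.
For resolvability, blocks must partition into parallel classes of size v/k = 3.
Total blocks must therefore be a multiple of 3: 9 = 3·3 + 0 ⇒ divisible ✓.
Consider block {1,6,8}. The only other block(s) in the collection disjoint from it are {0,4,5} — just 1 block(s). Any parallel class containing {1,6,8} would need 2 other blocks each disjoint from it, so no parallel class of size 3 can contain {1,6,8}.
Since every block must belong to some parallel class in a resolution, the collection cannot be partitioned into parallel classes.
Resolvable? NO.

NO


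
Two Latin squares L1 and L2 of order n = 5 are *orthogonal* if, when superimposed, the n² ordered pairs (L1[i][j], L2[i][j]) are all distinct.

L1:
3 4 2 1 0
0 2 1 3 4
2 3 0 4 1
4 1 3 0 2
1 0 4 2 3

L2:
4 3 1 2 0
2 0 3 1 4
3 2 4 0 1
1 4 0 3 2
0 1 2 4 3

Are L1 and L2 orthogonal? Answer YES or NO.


Form the n² = 25 superimposed pairs (L1[i][j], L2[i][j]), row by row (rows and columns indexed from 0):
row 0: (3,4) (4,3) (2,1) (1,2) (0,0)
row 1: (0,2) (2,0) (1,3) (3,1) (4,4)
row 2: (2,3) (3,2) (0,4) (4,0) (1,1)
row 3: (4,1) (1,4) (3,0) (0,3) (2,2)
row 4: (1,0) (0,1) (4,2) (2,4) (3,3)
Orthogonality requires all 25 pairs distinct.
Check by first coordinate: for each symbol s of L1, list the L2 entries in the n cells where L1 = s; they must all differ.
  L1 = 0: L2 entries (in reading order) 0, 2, 4, 3, 1 — all 5 distinct ✓
  L1 = 1: L2 entries (in reading order) 2, 3, 1, 4, 0 — all 5 distinct ✓
  L1 = 2: L2 entries (in reading order) 1, 0, 3, 2, 4 — all 5 distinct ✓
  L1 = 3: L2 entries (in reading order) 4, 1, 2, 0, 3 — all 5 distinct ✓
  L1 = 4: L2 entries (in reading order) 3, 4, 0, 1, 2 — all 5 distinct ✓
Every symbol of L1 meets every symbol of L2 exactly once, so all 25 pairs are distinct (25 of 25).
Conclusion: YES.

YES


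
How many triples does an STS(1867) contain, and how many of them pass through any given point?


An STS(v) is a 2-(v, 3, 1) BIBD: block size k = 3, λ = 1.
Replication: r(k − 1) = λ(v − 1) ⇒ r·2 = 1867 − 1 = 1866 ⇒ r = 933.
Block count: b = v(v − 1)/6 = 1867·1866/6 = 3483822/6 = 580637.
(Check via bk = vr: 580637·3 = 1741911 = 1867·933 = 1741911 ✓.)

r = 933, b = 580637.


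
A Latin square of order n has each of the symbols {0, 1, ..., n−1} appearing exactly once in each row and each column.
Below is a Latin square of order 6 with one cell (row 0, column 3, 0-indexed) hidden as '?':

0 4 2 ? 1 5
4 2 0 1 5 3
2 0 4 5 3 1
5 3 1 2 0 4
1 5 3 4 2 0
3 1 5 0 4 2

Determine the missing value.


Row 0 contains symbols [0, 1, 2, 4, 5] — missing [3].
Column 3 contains symbols [0, 1, 2, 4, 5] — missing [3].
The missing symbol must appear in both missing sets; intersection = [3].
Therefore the hidden value is 3.

Missing value = 3.


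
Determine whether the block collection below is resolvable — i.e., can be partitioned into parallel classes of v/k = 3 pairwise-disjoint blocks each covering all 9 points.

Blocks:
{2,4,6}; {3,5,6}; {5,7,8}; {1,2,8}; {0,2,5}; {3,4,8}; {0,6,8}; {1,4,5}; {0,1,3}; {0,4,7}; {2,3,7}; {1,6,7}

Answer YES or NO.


v = 9, block size k = 3, number of blocks = 12.
For resolvability, blocks must partition into parallel classes of size v/k = 3.
Total blocks must therefore be a multiple of 3: 12 = 3·4 + 0 ⇒ divisible ✓.
Greedy packing gives 4 candidate class(es). Each should be a full parallel class (size 3, covers all 9 points).
  Class 1 (3 blocks): {2,4,6}; {5,7,8}; {0,1,3}. Points covered: [0, 1, 2, 3, 4, 5, 6, 7, 8].
  Class 2 (3 blocks): {3,5,6}; {1,2,8}; {0,4,7}. Points covered: [0, 1, 2, 3, 4, 5, 6, 7, 8].
  Class 3 (3 blocks): {0,2,5}; {3,4,8}; {1,6,7}. Points covered: [0, 1, 2, 3, 4, 5, 6, 7, 8].
  Class 4 (3 blocks): {0,6,8}; {1,4,5}; {2,3,7}. Points covered: [0, 1, 2, 3, 4, 5, 6, 7, 8].
All classes full (size 3)? YES. All classes cover every point? YES.
Resolvable? YES.

YES


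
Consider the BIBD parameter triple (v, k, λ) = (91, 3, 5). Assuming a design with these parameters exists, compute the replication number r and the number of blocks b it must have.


Any 2-(v, k, λ) BIBD satisfies two necessary conditions:
  (i)  Each point sits in r blocks, and counting incidences through any fixed point gives r(k − 1) = λ(v − 1), so r = λ(v − 1)/(k − 1).
  (ii) Total incidences bk = vr, so b = vr/k.
Step 1: r = λ(v − 1)/(k − 1) = 5·(91 − 1)/(3 − 1) = 5·90/2 = 450/2 = 225.
Step 2: b = vr/k = 91·225/3 = 20475/3 = 6825.
Check integrality: r = 225 ∈ Z ✓, b = 6825 ∈ Z ✓.
(These identities are necessary conditions: they determine r and b for any design with these parameters, but do not by themselves prove that one exists.)

r = 225, b = 6825.


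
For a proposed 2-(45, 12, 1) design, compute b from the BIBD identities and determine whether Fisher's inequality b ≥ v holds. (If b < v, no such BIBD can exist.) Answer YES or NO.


b = λv(v − 1)/(k(k − 1)) = 1·45·44/(12·11) = 1980/132 = 15.
Compare with v = 45: b < v, so Fisher's inequality fails.

NO


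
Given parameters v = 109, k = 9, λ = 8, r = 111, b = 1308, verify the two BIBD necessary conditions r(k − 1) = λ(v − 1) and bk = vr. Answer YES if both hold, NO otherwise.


Condition (i): r(k − 1) = 111·8 = 888; λ(v − 1) = 8·108 = 864. Match? NO.
Condition (ii): bk = 1308·9 = 11772; vr = 109·111 = 12099. Match? NO.
Both conditions hold? NO.

NO


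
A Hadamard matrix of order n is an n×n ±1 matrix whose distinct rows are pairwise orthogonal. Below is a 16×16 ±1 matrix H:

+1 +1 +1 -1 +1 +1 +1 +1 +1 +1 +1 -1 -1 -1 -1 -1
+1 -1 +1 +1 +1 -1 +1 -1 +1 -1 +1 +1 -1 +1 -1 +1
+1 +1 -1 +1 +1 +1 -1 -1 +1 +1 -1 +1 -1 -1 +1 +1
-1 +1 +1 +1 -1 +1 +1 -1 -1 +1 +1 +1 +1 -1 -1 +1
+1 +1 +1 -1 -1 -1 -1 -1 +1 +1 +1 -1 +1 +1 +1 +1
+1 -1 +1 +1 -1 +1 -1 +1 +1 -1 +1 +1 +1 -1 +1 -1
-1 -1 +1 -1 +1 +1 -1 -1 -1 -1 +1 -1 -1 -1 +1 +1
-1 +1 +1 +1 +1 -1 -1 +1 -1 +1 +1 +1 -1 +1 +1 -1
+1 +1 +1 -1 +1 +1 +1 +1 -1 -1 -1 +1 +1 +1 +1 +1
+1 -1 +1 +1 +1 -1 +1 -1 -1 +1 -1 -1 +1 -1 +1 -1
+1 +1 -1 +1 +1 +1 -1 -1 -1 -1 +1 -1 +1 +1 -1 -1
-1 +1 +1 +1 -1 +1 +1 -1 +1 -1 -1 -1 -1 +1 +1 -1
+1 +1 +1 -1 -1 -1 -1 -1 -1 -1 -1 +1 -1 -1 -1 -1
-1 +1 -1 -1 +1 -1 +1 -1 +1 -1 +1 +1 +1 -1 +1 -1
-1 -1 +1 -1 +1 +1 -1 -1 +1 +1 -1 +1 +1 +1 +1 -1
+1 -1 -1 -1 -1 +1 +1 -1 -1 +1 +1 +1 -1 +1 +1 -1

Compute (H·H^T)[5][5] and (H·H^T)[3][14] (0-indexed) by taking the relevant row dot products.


Row 3 of H: [-1, 1, 1, 1, -1, 1, 1, -1, -1, 1, 1, 1, 1, -1, -1, 1].
Row 5 of H: [1, -1, 1, 1, -1, 1, -1, 1, 1, -1, 1, 1, 1, -1, 1, -1].
Row 14 of H: [-1, -1, 1, -1, 1, 1, -1, -1, 1, 1, -1, 1, 1, 1, 1, -1].
(H·H^T)[5][5] = Σ_j H[5][j]·H[5][j] = (1)² + (-1)² + (1)² + (1)² + (-1)² + (1)² + (-1)² + (1)² + (1)² + (-1)² + (1)² + (1)² + (1)² + (-1)² + (1)² + (-1)² = 1 + 1 + 1 + 1 + 1 + 1 + 1 + 1 + 1 + 1 + 1 + 1 + 1 + 1 + 1 + 1 = 16.
(H·H^T)[3][14] = Σ_j H[3][j]·H[14][j] = (-1)·(-1) + (1)·(-1) + (1)·(1) + (1)·(-1) + (-1)·(1) + (1)·(1) + (1)·(-1) + (-1)·(-1) + (-1)·(1) + (1)·(1) + (1)·(-1) + (1)·(1) + (1)·(1) + (-1)·(1) + (-1)·(1) + (1)·(-1) = 1 + -1 + 1 + -1 + -1 + 1 + -1 + 1 + -1 + 1 + -1 + 1 + 1 + -1 + -1 + -1 = -2.
Rows 3 and 14 are not orthogonal (dot product = -2 ≠ 0), so H is not a Hadamard matrix.

(5,5) entry = 16; (3,14) entry = -2.


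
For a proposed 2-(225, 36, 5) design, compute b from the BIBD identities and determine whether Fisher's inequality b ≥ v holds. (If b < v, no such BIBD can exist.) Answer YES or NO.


r = λ(v − 1)/(k − 1) = 5·224/35 = 32.
b = vr/k = 225·32/36 = 200.
Fisher's inequality: b ≥ v ⇔ 200 ≥ 225? NO.

NO


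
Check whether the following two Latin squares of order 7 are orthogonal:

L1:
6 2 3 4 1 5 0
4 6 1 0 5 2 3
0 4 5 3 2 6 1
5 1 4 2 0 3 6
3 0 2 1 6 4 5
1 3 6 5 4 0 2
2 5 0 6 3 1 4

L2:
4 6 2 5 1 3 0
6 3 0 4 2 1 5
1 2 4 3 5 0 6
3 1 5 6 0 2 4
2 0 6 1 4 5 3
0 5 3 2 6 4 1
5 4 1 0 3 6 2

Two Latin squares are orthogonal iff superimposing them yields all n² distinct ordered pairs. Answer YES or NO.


Form the n² = 49 superimposed pairs (L1[i][j], L2[i][j]), row by row (rows and columns indexed from 0):
row 0: (6,4) (2,6) (3,2) (4,5) (1,1) (5,3) (0,0)
row 1: (4,6) (6,3) (1,0) (0,4) (5,2) (2,1) (3,5)
row 2: (0,1) (4,2) (5,4) (3,3) (2,5) (6,0) (1,6)
row 3: (5,3) (1,1) (4,5) (2,6) (0,0) (3,2) (6,4)
row 4: (3,2) (0,0) (2,6) (1,1) (6,4) (4,5) (5,3)
row 5: (1,0) (3,5) (6,3) (5,2) (4,6) (0,4) (2,1)
row 6: (2,5) (5,4) (0,1) (6,0) (3,3) (1,6) (4,2)
Orthogonality requires all 49 pairs distinct.
But the pair (5,3) repeats: cell (0,5) has L1 = 5, L2 = 3, and cell (3,0) has L1 = 5, L2 = 3.
A repeated pair means some other pair never occurs (only 21 distinct pairs out of 49), so the squares are not orthogonal.
Conclusion: NO.

NO


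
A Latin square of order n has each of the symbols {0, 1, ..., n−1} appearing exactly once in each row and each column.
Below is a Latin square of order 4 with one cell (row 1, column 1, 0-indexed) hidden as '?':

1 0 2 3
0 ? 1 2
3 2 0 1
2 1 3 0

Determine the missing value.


Row 1 contains symbols [0, 1, 2] — missing [3].
Column 1 contains symbols [0, 1, 2] — missing [3].
The missing symbol must appear in both missing sets; intersection = [3].
Therefore the hidden value is 3.

Missing value = 3.


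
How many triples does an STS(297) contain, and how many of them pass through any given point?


An STS(v) is a 2-(v, 3, 1) BIBD: block size k = 3, λ = 1.
Replication: r(k − 1) = λ(v − 1) ⇒ r·2 = 297 − 1 = 296 ⇒ r = 148.
Block count: b = v(v − 1)/6 = 297·296/6 = 87912/6 = 14652.
(Check via bk = vr: 14652·3 = 43956 = 297·148 = 43956 ✓.)

r = 148, b = 14652.


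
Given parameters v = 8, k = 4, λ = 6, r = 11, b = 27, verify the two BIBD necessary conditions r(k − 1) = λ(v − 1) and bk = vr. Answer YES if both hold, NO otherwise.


Condition (i): r(k − 1) = 11·3 = 33; λ(v − 1) = 6·7 = 42. Match? NO.
Condition (ii): bk = 27·4 = 108; vr = 8·11 = 88. Match? NO.
Both conditions hold? NO.

NO


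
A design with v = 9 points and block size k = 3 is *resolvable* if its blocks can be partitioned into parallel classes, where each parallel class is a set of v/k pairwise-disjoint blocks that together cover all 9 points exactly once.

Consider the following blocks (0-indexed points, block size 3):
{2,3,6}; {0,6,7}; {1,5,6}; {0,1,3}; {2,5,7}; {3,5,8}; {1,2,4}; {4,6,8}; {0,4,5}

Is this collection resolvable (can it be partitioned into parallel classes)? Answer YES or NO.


v = 9, block size k = 3, number of blocks = 9.
For resolvability, blocks must partition into parallel classes of size v/k = 3.
Total blocks must therefore be a multiple of 3: 9 = 3·3 + 0 ⇒ divisible ✓.
Consider block {2,3,6}. The only other block(s) in the collection disjoint from it are {0,4,5} — just 1 block(s). Any parallel class containing {2,3,6} would need 2 other blocks each disjoint from it, so no parallel class of size 3 can contain {2,3,6}.
Since every block must belong to some parallel class in a resolution, the collection cannot be partitioned into parallel classes.
Resolvable? NO.

NO


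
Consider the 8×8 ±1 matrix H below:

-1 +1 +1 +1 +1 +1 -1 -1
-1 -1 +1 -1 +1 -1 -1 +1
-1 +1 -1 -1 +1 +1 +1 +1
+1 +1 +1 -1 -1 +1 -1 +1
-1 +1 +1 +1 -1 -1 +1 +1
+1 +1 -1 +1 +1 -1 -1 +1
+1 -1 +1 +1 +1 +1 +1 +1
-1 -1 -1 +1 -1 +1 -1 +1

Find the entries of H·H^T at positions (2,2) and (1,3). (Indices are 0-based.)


Row 1 of H: [-1, -1, 1, -1, 1, -1, -1, 1].
Row 2 of H: [-1, 1, -1, -1, 1, 1, 1, 1].
Row 3 of H: [1, 1, 1, -1, -1, 1, -1, 1].
(H·H^T)[2][2] = Σ_j H[2][j]·H[2][j] = (-1)² + (1)² + (-1)² + (-1)² + (1)² + (1)² + (1)² + (1)² = 1 + 1 + 1 + 1 + 1 + 1 + 1 + 1 = 8.
(H·H^T)[1][3] = Σ_j H[1][j]·H[3][j] = (-1)·(1) + (-1)·(1) + (1)·(1) + (-1)·(-1) + (1)·(-1) + (-1)·(1) + (-1)·(-1) + (1)·(1) = -1 + -1 + 1 + 1 + -1 + -1 + 1 + 1 = 0.
So rows 1 and 3 are orthogonal; the diagonal entry equals n = 8.

(2,2) entry = 8; (1,3) entry = 0.


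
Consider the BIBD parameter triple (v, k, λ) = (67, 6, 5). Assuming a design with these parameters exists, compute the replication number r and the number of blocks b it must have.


Any 2-(v, k, λ) BIBD satisfies two necessary conditions:
  (i)  Each point sits in r blocks, and counting incidences through any fixed point gives r(k − 1) = λ(v − 1), so r = λ(v − 1)/(k − 1).
  (ii) Total incidences bk = vr, so b = vr/k.
Step 1: r = λ(v − 1)/(k − 1) = 5·(67 − 1)/(6 − 1) = 5·66/5 = 330/5 = 66.
Step 2: b = vr/k = 67·66/6 = 4422/6 = 737.
Check integrality: r = 66 ∈ Z ✓, b = 737 ∈ Z ✓.
(These identities are necessary conditions: they determine r and b for any design with these parameters, but do not by themselves prove that one exists.)

r = 66, b = 737.


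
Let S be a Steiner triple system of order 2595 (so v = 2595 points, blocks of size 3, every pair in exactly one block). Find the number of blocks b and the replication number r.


An STS(v) is a 2-(v, 3, 1) BIBD: block size k = 3, λ = 1.
Replication: r(k − 1) = λ(v − 1) ⇒ r·2 = 2595 − 1 = 2594 ⇒ r = 1297.
Block count: bk = vr ⇒ b·3 = 2595·1297 = 3365715 ⇒ b = 1121905.

r = 1297, b = 1121905.


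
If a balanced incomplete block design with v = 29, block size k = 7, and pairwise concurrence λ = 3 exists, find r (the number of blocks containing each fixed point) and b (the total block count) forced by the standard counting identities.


Any 2-(v, k, λ) BIBD satisfies two necessary conditions:
  (i)  Each point sits in r blocks, and counting incidences through any fixed point gives r(k − 1) = λ(v − 1), so r = λ(v − 1)/(k − 1).
  (ii) Total incidences bk = vr, so b = vr/k.
Step 1: r = λ(v − 1)/(k − 1) = 3·(29 − 1)/(7 − 1) = 3·28/6 = 84/6 = 14.
Step 2: b = vr/k = 29·14/7 = 406/7 = 58.
Check integrality: r = 14 ∈ Z ✓, b = 58 ∈ Z ✓.
(These identities are necessary conditions: they determine r and b for any design with these parameters, but do not by themselves prove that one exists.)

r = 14, b = 58.


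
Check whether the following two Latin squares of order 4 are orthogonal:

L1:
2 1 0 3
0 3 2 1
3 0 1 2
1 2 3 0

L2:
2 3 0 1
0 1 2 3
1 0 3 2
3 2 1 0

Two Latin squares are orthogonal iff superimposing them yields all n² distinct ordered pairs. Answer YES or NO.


Form the n² = 16 superimposed pairs (L1[i][j], L2[i][j]), row by row (rows and columns indexed from 0):
row 0: (2,2) (1,3) (0,0) (3,1)
row 1: (0,0) (3,1) (2,2) (1,3)
row 2: (3,1) (0,0) (1,3) (2,2)
row 3: (1,3) (2,2) (3,1) (0,0)
Orthogonality requires all 16 pairs distinct.
But the pair (0,0) repeats: cell (0,2) has L1 = 0, L2 = 0, and cell (1,0) has L1 = 0, L2 = 0.
A repeated pair means some other pair never occurs (only 4 distinct pairs out of 16), so the squares are not orthogonal.
Conclusion: NO.

NO


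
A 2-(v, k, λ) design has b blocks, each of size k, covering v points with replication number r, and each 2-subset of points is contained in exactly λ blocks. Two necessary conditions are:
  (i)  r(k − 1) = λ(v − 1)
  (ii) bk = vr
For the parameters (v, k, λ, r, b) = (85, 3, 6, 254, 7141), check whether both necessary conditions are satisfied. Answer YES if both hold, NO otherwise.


Condition (i): r(k − 1) = 254·2 = 508; λ(v − 1) = 6·84 = 504. Match? NO.
Condition (ii): bk = 7141·3 = 21423; vr = 85·254 = 21590. Match? NO.
Both conditions hold? NO.

NO


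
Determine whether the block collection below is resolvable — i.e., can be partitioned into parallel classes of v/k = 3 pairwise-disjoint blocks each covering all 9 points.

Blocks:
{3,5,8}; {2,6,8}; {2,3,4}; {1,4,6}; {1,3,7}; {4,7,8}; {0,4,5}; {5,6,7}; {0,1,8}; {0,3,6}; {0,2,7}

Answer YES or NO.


v = 9, block size k = 3, number of blocks = 11.
For resolvability, blocks must partition into parallel classes of size v/k = 3.
Total blocks must therefore be a multiple of 3: 11 = 3·3 + 2 ⇒ not divisible ✗.
Resolvable? NO.

NO


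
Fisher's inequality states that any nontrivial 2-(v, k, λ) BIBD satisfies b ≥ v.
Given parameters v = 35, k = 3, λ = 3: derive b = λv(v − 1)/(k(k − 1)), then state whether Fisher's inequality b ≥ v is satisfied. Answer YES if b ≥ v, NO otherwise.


r = λ(v − 1)/(k − 1) = 3·34/2 = 51.
b = vr/k = 35·51/3 = 595.
Fisher's inequality: b ≥ v ⇔ 595 ≥ 35? YES.

YES


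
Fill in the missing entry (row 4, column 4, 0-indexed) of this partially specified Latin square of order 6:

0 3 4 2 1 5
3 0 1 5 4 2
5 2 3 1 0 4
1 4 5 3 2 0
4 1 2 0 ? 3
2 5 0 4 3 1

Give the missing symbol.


Row 4 contains symbols [0, 1, 2, 3, 4] — missing [5].
Column 4 contains symbols [0, 1, 2, 3, 4] — missing [5].
The missing symbol must appear in both missing sets; intersection = [5].
Therefore the hidden value is 5.

Missing value = 5.


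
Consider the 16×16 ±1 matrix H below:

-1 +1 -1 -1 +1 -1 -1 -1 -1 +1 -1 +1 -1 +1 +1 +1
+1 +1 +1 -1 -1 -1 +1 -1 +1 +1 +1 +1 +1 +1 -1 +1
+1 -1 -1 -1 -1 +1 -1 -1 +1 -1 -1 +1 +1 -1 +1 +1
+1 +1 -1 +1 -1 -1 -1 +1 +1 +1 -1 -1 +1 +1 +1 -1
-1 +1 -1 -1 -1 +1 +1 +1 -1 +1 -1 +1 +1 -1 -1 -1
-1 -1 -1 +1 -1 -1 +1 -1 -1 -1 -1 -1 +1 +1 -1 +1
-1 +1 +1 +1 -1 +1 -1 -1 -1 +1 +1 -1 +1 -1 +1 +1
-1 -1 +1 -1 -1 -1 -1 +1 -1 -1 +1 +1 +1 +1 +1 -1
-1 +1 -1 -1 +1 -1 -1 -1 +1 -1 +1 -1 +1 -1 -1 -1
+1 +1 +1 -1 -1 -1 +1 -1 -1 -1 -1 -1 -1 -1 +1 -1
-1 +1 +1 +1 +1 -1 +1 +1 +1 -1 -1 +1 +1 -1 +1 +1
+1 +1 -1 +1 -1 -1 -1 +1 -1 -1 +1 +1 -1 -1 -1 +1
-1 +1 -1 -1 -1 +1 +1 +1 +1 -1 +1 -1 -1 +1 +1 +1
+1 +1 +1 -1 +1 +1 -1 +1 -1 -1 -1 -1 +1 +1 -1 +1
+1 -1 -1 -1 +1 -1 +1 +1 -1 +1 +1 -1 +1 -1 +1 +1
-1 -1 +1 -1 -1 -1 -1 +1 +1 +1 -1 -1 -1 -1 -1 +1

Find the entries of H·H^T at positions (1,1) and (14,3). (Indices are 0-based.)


Row 1 of H: [1, 1, 1, -1, -1, -1, 1, -1, 1, 1, 1, 1, 1, 1, -1, 1].
Row 3 of H: [1, 1, -1, 1, -1, -1, -1, 1, 1, 1, -1, -1, 1, 1, 1, -1].
Row 14 of H: [1, -1, -1, -1, 1, -1, 1, 1, -1, 1, 1, -1, 1, -1, 1, 1].
(H·H^T)[1][1] = Σ_j H[1][j]·H[1][j] = (1)² + (1)² + (1)² + (-1)² + (-1)² + (-1)² + (1)² + (-1)² + (1)² + (1)² + (1)² + (1)² + (1)² + (1)² + (-1)² + (1)² = 1 + 1 + 1 + 1 + 1 + 1 + 1 + 1 + 1 + 1 + 1 + 1 + 1 + 1 + 1 + 1 = 16.
(H·H^T)[14][3] = Σ_j H[14][j]·H[3][j] = (1)·(1) + (-1)·(1) + (-1)·(-1) + (-1)·(1) + (1)·(-1) + (-1)·(-1) + (1)·(-1) + (1)·(1) + (-1)·(1) + (1)·(1) + (1)·(-1) + (-1)·(-1) + (1)·(1) + (-1)·(1) + (1)·(1) + (1)·(-1) = 1 + -1 + 1 + -1 + -1 + 1 + -1 + 1 + -1 + 1 + -1 + 1 + 1 + -1 + 1 + -1 = 0.
So rows 14 and 3 are orthogonal; the diagonal entry equals n = 16.

(1,1) entry = 16; (14,3) entry = 0.


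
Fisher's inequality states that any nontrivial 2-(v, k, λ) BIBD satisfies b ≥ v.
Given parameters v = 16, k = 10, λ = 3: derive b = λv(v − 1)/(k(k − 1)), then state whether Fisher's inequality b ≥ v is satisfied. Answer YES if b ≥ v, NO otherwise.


b = λv(v − 1)/(k(k − 1)) = 3·16·15/(10·9) = 720/90 = 8.
Compare with v = 16: b < v, so Fisher's inequality fails.

NO


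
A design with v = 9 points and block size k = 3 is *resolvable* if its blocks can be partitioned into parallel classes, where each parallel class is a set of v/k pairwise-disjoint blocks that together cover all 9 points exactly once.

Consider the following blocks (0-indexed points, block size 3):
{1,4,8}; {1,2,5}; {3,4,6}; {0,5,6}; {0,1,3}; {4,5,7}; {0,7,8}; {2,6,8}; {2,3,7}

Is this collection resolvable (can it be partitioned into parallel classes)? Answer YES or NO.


v = 9, block size k = 3, number of blocks = 9.
For resolvability, blocks must partition into parallel classes of size v/k = 3.
Total blocks must therefore be a multiple of 3: 9 = 3·3 + 0 ⇒ divisible ✓.
Greedy packing gives 3 candidate class(es). Each should be a full parallel class (size 3, covers all 9 points).
  Class 1 (3 blocks): {1,4,8}; {0,5,6}; {2,3,7}. Points covered: [0, 1, 2, 3, 4, 5, 6, 7, 8].
  Class 2 (3 blocks): {1,2,5}; {3,4,6}; {0,7,8}. Points covered: [0, 1, 2, 3, 4, 5, 6, 7, 8].
  Class 3 (3 blocks): {0,1,3}; {4,5,7}; {2,6,8}. Points covered: [0, 1, 2, 3, 4, 5, 6, 7, 8].
All classes full (size 3)? YES. All classes cover every point? YES.
Resolvable? YES.

YES


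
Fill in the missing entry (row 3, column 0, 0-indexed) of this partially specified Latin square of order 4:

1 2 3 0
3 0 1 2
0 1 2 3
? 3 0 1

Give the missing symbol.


Row 3 contains symbols [0, 1, 3] — missing [2].
Column 0 contains symbols [0, 1, 3] — missing [2].
The missing symbol must appear in both missing sets; intersection = [2].
Therefore the hidden value is 2.

Missing value = 2.


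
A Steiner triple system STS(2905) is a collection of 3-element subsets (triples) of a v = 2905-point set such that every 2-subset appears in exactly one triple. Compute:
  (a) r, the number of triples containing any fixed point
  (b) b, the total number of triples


An STS(v) is a 2-(v, 3, 1) BIBD: block size k = 3, λ = 1.
Replication: r(k − 1) = λ(v − 1) ⇒ r·2 = 2905 − 1 = 2904 ⇒ r = 1452.
Block count: b = v(v − 1)/6 = 2905·2904/6 = 8436120/6 = 1406020.
(Check via bk = vr: 1406020·3 = 4218060 = 2905·1452 = 4218060 ✓.)

r = 1452, b = 1406020.


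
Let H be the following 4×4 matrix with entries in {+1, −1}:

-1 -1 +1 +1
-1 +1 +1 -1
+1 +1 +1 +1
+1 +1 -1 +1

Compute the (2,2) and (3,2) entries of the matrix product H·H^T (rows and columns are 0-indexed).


Row 2 of H: [1, 1, 1, 1].
Row 3 of H: [1, 1, -1, 1].
(H·H^T)[2][2] = Σ_j H[2][j]·H[2][j] = (1)² + (1)² + (1)² + (1)² = 1 + 1 + 1 + 1 = 4.
(H·H^T)[3][2] = Σ_j H[3][j]·H[2][j] = (1)·(1) + (1)·(1) + (-1)·(1) + (1)·(1) = 1 + 1 + -1 + 1 = 2.
Rows 3 and 2 are not orthogonal (dot product = 2 ≠ 0), so H is not a Hadamard matrix.

(2,2) entry = 4; (3,2) entry = 2.


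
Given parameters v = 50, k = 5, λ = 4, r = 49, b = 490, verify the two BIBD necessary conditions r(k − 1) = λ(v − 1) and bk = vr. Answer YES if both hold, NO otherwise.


Condition (i): r(k − 1) = 49·4 = 196; λ(v − 1) = 4·49 = 196. Match? YES.
Condition (ii): bk = 490·5 = 2450; vr = 50·49 = 2450. Match? YES.
Both conditions hold? YES.

YES


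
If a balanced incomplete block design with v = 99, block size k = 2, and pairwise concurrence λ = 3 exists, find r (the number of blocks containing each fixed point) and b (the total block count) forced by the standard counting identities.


Any 2-(v, k, λ) BIBD satisfies two necessary conditions:
  (i)  Each point sits in r blocks, and counting incidences through any fixed point gives r(k − 1) = λ(v − 1), so r = λ(v − 1)/(k − 1).
  (ii) Total incidences bk = vr, so b = vr/k.
Step 1: r = λ(v − 1)/(k − 1) = 3·(99 − 1)/(2 − 1) = 3·98/1 = 294/1 = 294.
Step 2: b = vr/k = 99·294/2 = 29106/2 = 14553.
Check integrality: r = 294 ∈ Z ✓, b = 14553 ∈ Z ✓.
(These identities are necessary conditions: they determine r and b for any design with these parameters, but do not by themselves prove that one exists.)

r = 294, b = 14553.


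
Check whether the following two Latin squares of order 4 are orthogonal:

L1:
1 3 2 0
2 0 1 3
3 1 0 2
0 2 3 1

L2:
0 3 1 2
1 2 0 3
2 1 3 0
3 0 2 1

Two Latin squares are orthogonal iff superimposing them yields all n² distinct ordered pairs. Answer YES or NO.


Form the n² = 16 superimposed pairs (L1[i][j], L2[i][j]), row by row (rows and columns indexed from 0):
row 0: (1,0) (3,3) (2,1) (0,2)
row 1: (2,1) (0,2) (1,0) (3,3)
row 2: (3,2) (1,1) (0,3) (2,0)
row 3: (0,3) (2,0) (3,2) (1,1)
Orthogonality requires all 16 pairs distinct.
But the pair (2,1) repeats: cell (0,2) has L1 = 2, L2 = 1, and cell (1,0) has L1 = 2, L2 = 1.
A repeated pair means some other pair never occurs (only 8 distinct pairs out of 16), so the squares are not orthogonal.
Conclusion: NO.

NO


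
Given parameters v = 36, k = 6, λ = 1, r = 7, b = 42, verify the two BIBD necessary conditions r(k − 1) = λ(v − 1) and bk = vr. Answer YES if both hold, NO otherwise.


Condition (i): r(k − 1) = 7·5 = 35; λ(v − 1) = 1·35 = 35. Match? YES.
Condition (ii): bk = 42·6 = 252; vr = 36·7 = 252. Match? YES.
Both conditions hold? YES.

YES


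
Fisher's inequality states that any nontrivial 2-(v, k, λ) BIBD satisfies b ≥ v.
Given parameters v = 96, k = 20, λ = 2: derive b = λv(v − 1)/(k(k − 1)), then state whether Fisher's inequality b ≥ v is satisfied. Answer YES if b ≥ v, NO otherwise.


b = λv(v − 1)/(k(k − 1)) = 2·96·95/(20·19) = 18240/380 = 48.
Compare with v = 96: b < v, so Fisher's inequality fails.

NO


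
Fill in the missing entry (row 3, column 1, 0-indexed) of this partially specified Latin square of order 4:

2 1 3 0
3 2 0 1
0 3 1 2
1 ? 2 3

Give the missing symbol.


Row 3 contains symbols [1, 2, 3] — missing [0].
Column 1 contains symbols [1, 2, 3] — missing [0].
The missing symbol must appear in both missing sets; intersection = [0].
Therefore the hidden value is 0.

Missing value = 0.


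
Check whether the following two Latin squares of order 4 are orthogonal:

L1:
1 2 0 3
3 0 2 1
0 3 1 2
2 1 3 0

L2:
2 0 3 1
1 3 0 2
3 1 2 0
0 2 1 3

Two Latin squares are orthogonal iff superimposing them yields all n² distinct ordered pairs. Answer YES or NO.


Form the n² = 16 superimposed pairs (L1[i][j], L2[i][j]), row by row (rows and columns indexed from 0):
row 0: (1,2) (2,0) (0,3) (3,1)
row 1: (3,1) (0,3) (2,0) (1,2)
row 2: (0,3) (3,1) (1,2) (2,0)
row 3: (2,0) (1,2) (3,1) (0,3)
Orthogonality requires all 16 pairs distinct.
But the pair (3,1) repeats: cell (0,3) has L1 = 3, L2 = 1, and cell (1,0) has L1 = 3, L2 = 1.
A repeated pair means some other pair never occurs (only 4 distinct pairs out of 16), so the squares are not orthogonal.
Conclusion: NO.

NO


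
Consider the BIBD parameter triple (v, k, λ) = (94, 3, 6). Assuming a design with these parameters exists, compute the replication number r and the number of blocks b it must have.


Any 2-(v, k, λ) BIBD satisfies two necessary conditions:
  (i)  Each point sits in r blocks, and counting incidences through any fixed point gives r(k − 1) = λ(v − 1), so r = λ(v − 1)/(k − 1).
  (ii) Total incidences bk = vr, so b = vr/k.
Step 1: r = λ(v − 1)/(k − 1) = 6·(94 − 1)/(3 − 1) = 6·93/2 = 558/2 = 279.
Step 2: b = vr/k = 94·279/3 = 26226/3 = 8742.
Check integrality: r = 279 ∈ Z ✓, b = 8742 ∈ Z ✓.
(These identities are necessary conditions: they determine r and b for any design with these parameters, but do not by themselves prove that one exists.)

r = 279, b = 8742.


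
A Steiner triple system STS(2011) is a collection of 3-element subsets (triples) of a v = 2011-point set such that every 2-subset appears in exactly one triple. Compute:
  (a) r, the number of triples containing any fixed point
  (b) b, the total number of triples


An STS(v) is a 2-(v, 3, 1) BIBD: block size k = 3, λ = 1.
Replication: r(k − 1) = λ(v − 1) ⇒ r·2 = 2011 − 1 = 2010 ⇒ r = 1005.
Block count: bk = vr ⇒ b·3 = 2011·1005 = 2021055 ⇒ b = 673685.

r = 1005, b = 673685.


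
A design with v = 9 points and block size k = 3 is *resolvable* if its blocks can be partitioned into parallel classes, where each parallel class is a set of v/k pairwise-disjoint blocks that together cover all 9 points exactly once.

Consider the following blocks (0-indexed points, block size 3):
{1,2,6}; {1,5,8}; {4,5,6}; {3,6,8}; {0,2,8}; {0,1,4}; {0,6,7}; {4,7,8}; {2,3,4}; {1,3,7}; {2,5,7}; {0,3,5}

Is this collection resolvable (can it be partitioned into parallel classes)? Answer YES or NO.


v = 9, block size k = 3, number of blocks = 12.
For resolvability, blocks must partition into parallel classes of size v/k = 3.
Total blocks must therefore be a multiple of 3: 12 = 3·4 + 0 ⇒ divisible ✓.
Greedy packing gives 4 candidate class(es). Each should be a full parallel class (size 3, covers all 9 points).
  Class 1 (3 blocks): {1,2,6}; {4,7,8}; {0,3,5}. Points covered: [0, 1, 2, 3, 4, 5, 6, 7, 8].
  Class 2 (3 blocks): {1,5,8}; {0,6,7}; {2,3,4}. Points covered: [0, 1, 2, 3, 4, 5, 6, 7, 8].
  Class 3 (3 blocks): {4,5,6}; {0,2,8}; {1,3,7}. Points covered: [0, 1, 2, 3, 4, 5, 6, 7, 8].
  Class 4 (3 blocks): {3,6,8}; {0,1,4}; {2,5,7}. Points covered: [0, 1, 2, 3, 4, 5, 6, 7, 8].
All classes full (size 3)? YES. All classes cover every point? YES.
Resolvable? YES.

YES


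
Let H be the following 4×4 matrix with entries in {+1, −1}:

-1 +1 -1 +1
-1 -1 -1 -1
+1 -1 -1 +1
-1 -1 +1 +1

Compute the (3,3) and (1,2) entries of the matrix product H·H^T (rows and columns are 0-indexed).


Row 1 of H: [-1, -1, -1, -1].
Row 2 of H: [1, -1, -1, 1].
Row 3 of H: [-1, -1, 1, 1].
(H·H^T)[3][3] = Σ_j H[3][j]·H[3][j] = (-1)² + (-1)² + (1)² + (1)² = 1 + 1 + 1 + 1 = 4.
(H·H^T)[1][2] = Σ_j H[1][j]·H[2][j] = (-1)·(1) + (-1)·(-1) + (-1)·(-1) + (-1)·(1) = -1 + 1 + 1 + -1 = 0.
So rows 1 and 2 are orthogonal; the diagonal entry equals n = 4.

(3,3) entry = 4; (1,2) entry = 0.


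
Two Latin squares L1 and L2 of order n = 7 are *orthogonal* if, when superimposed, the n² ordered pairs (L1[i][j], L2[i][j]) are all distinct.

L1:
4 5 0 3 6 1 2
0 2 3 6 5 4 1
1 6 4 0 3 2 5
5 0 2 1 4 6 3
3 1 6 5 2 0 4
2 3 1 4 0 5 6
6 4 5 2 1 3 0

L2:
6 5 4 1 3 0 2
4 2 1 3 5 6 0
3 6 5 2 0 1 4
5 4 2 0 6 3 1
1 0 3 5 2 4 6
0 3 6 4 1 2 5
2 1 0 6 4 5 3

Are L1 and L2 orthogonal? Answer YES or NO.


Form the n² = 49 superimposed pairs (L1[i][j], L2[i][j]), row by row (rows and columns indexed from 0):
row 0: (4,6) (5,5) (0,4) (3,1) (6,3) (1,0) (2,2)
row 1: (0,4) (2,2) (3,1) (6,3) (5,5) (4,6) (1,0)
row 2: (1,3) (6,6) (4,5) (0,2) (3,0) (2,1) (5,4)
row 3: (5,5) (0,4) (2,2) (1,0) (4,6) (6,3) (3,1)
row 4: (3,1) (1,0) (6,3) (5,5) (2,2) (0,4) (4,6)
row 5: (2,0) (3,3) (1,6) (4,4) (0,1) (5,2) (6,5)
row 6: (6,2) (4,1) (5,0) (2,6) (1,4) (3,5) (0,3)
Orthogonality requires all 49 pairs distinct.
But the pair (0,4) repeats: cell (0,2) has L1 = 0, L2 = 4, and cell (1,0) has L1 = 0, L2 = 4.
A repeated pair means some other pair never occurs (only 28 distinct pairs out of 49), so the squares are not orthogonal.
Conclusion: NO.

NO
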